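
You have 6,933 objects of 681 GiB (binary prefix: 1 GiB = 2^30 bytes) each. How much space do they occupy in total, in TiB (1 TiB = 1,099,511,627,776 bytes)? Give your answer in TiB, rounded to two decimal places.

4,610.72 TiB

Total = 6,933 × 681 GiB = 4,721,373 GiB
= 4,721,373 × 1,073,741,824 bytes = 5,069,535,656,804,352 bytes
1 TiB = 1,099,511,627,776 bytes
5,069,535,656,804,352 / 1,099,511,627,776 = 4,610.72 TiB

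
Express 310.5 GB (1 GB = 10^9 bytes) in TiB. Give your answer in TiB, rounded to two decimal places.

310.5 GB = 310.5 × 10^9 bytes = 310,500,000,000 bytes
1 TiB = 1,099,511,627,776 bytes
310,500,000,000 / 1,099,511,627,776 = 0.28 TiB

0.28 TiB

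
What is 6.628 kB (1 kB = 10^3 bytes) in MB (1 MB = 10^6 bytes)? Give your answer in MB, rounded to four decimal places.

6.628 kB × 1,000 bytes/kB = 6,628 bytes
1 MB = 1,000,000 bytes
6,628 / 1,000,000 = 0.0066 MB

0.0066 MB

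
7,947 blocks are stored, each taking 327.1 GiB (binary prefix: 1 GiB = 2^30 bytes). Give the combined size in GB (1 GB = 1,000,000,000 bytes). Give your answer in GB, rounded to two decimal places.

Total = 7,947 × 327.1 GiB = 2599463.7 GiB
= 2599463.7 × 1,073,741,824 bytes = 2,791,152,894,659,788.8 bytes
1 GB = 1,000,000,000 bytes
2,791,152,894,659,788.8 / 1,000,000,000 = 2,791,152.89 GB

2,791,152.89 GB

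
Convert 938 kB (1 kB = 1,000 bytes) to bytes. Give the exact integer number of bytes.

938,000 bytes

938 × 1,000 = 938,000 bytes  (1 kB = 10^3 bytes)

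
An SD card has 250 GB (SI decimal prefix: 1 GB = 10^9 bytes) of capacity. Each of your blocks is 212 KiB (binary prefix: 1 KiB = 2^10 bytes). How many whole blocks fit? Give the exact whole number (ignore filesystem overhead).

Capacity: 250 GB = 250,000,000,000 bytes
Per item: 212 KiB = 217,088 bytes
⌊250,000,000,000 / 217,088⌋ = 1,151,606

1,151,606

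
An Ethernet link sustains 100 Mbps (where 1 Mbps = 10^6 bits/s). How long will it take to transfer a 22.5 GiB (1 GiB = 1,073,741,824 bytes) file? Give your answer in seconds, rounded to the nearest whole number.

22.5 GiB = 24,159,191,040 bytes = 193,273,528,320 bits
100 Mbps = 100,000,000 bits/s
time = 193,273,528,320 / 100,000,000 = 1,933 s

1,933 seconds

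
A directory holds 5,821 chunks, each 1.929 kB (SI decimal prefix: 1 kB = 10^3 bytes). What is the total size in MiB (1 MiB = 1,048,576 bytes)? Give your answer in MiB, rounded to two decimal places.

Total = 5,821 × 1.929 kB = 11228.709 kB
= 11228.709 × 1,000 bytes = 11,228,709 bytes
1 MiB = 1,048,576 bytes
11,228,709 / 1,048,576 = 10.71 MiB

10.71 MiB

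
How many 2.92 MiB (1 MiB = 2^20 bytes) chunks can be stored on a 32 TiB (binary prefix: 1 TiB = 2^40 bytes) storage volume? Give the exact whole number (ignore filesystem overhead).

11,491,243

Capacity: 32 TiB = 35,184,372,088,832 bytes
Per item: 2.92 MiB = 3,061,841.92 bytes
⌊35,184,372,088,832 / 3,061,841.92⌋ = 11,491,243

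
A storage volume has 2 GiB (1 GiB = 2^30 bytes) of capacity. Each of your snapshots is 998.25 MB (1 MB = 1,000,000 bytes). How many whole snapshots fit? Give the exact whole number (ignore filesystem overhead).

Capacity: 2 GiB = 2,147,483,648 bytes
Per item: 998.25 MB = 998,250,000 bytes
⌊2,147,483,648 / 998,250,000⌋ = 2

2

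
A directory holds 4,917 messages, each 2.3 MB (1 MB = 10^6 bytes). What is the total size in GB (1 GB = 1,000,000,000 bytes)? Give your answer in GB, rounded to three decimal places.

Total = 4,917 × 2.3 MB = 11309.1 MB
= 11309.1 × 1,000,000 bytes = 11,309,100,000 bytes
1 GB = 1,000,000,000 bytes
11,309,100,000 / 1,000,000,000 = 11.309 GB

11.309 GB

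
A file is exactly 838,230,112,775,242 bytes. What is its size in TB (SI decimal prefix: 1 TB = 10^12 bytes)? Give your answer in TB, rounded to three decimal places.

838,230,112,775,242 bytes given.
1 TB = 10^12 bytes = 1,000,000,000,000 bytes
838,230,112,775,242 / 1,000,000,000,000 = 838.230 TB

838.230 TB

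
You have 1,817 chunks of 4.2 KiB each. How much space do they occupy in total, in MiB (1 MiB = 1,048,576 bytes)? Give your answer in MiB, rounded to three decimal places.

7.453 MiB

Total = 1,817 × 4.2 KiB = 7631.4 KiB
= 7631.4 × 1,024 bytes = 7,814,553.6 bytes
1 MiB = 1,048,576 bytes
7,814,553.6 / 1,048,576 = 7.453 MiB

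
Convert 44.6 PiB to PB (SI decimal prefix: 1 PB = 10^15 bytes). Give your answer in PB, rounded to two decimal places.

44.6 PiB × 1,125,899,906,842,624 bytes/PiB = 50,215,135,845,181,030.4 bytes
1 PB = 10^15 bytes = 1,000,000,000,000,000 bytes
50,215,135,845,181,030.4 / 1,000,000,000,000,000 = 50.22 PB

50.22 PB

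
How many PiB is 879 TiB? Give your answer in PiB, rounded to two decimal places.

0.86 PiB

879 TiB = 879 × 2^40 bytes = 966,470,720,815,104 bytes
1 PiB = 1,125,899,906,842,624 bytes
966,470,720,815,104 / 1,125,899,906,842,624 = 0.86 PiB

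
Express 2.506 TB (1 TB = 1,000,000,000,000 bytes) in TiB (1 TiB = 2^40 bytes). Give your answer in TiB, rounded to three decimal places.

2.506 TB × 1,000,000,000,000 bytes/TB = 2,506,000,000,000 bytes
1 TiB = 1,099,511,627,776 bytes
2,506,000,000,000 / 1,099,511,627,776 = 2.279 TiB

2.279 TiB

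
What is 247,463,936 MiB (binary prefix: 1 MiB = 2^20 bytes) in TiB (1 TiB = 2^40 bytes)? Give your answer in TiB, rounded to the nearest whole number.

236 TiB

247,463,936 MiB × 1,048,576 bytes/MiB = 259,484,744,155,136 bytes
1 TiB = 2^40 bytes = 1,099,511,627,776 bytes
259,484,744,155,136 / 1,099,511,627,776 = 236 TiB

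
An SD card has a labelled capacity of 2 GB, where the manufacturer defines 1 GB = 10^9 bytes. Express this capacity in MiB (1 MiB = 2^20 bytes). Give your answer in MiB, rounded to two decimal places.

2 GB = 2 × 10^9 bytes = 2,000,000,000 bytes
1 MiB = 2^20 bytes = 1,048,576 bytes
2,000,000,000 / 1,048,576 = 1,907.35 MiB

1,907.35 MiB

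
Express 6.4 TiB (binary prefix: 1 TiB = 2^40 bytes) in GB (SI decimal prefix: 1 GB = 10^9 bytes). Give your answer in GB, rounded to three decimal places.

6.4 TiB × 1,099,511,627,776 bytes/TiB = 7,036,874,417,766.4 bytes
1 GB = 1,000,000,000 bytes
7,036,874,417,766.4 / 1,000,000,000 = 7,036.874 GB

7,036.874 GB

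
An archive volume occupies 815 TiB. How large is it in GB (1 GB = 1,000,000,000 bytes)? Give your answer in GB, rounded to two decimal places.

896,101.98 GB

815 TiB × 1,099,511,627,776 bytes/TiB = 896,101,976,637,440 bytes
1 GB = 10^9 bytes = 1,000,000,000 bytes
896,101,976,637,440 / 1,000,000,000 = 896,101.98 GB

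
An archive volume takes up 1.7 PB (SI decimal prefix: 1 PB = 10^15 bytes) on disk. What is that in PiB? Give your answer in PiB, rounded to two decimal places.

1.7 PB × 1,000,000,000,000,000 bytes/PB = 1,700,000,000,000,000 bytes
1 PiB = 2^50 bytes = 1,125,899,906,842,624 bytes
1,700,000,000,000,000 / 1,125,899,906,842,624 = 1.51 PiB

1.51 PiB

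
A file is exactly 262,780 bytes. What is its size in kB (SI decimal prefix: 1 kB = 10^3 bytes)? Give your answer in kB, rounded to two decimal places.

262,780 bytes given.
1 kB = 10^3 bytes = 1,000 bytes
262,780 / 1,000 = 262.78 kB

262.78 kB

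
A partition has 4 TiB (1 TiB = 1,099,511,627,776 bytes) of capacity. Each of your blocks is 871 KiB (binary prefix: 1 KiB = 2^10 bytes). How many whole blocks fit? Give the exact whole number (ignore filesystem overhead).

4,931,076

Capacity: 4 TiB = 4,398,046,511,104 bytes
Per item: 871 KiB = 891,904 bytes
⌊4,398,046,511,104 / 891,904⌋ = 4,931,076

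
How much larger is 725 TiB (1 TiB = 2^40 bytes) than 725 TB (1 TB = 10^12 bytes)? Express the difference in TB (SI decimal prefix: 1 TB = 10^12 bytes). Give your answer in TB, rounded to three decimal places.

725 TiB = 725 × 1,099,511,627,776 = 797,145,930,137,600 bytes
725 TB = 725 × 1,000,000,000,000 = 725,000,000,000,000 bytes
difference = 72,145,930,137,600 bytes
72,145,930,137,600 / 1,000,000,000,000 = 72.146 TB

72.146 TB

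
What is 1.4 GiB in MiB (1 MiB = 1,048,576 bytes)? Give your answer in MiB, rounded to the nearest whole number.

1,434 MiB

1.4 GiB = 1.4 × 2^30 bytes = 1,503,238,553.6 bytes
1 MiB = 2^20 bytes = 1,048,576 bytes
1,503,238,553.6 / 1,048,576 = 1,434 MiB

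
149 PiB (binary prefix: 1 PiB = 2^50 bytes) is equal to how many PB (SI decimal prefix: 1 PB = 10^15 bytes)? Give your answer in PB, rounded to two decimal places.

167.76 PB

149 PiB = 149 × 2^50 bytes = 167,759,086,119,550,976 bytes
1 PB = 1,000,000,000,000,000 bytes
167,759,086,119,550,976 / 1,000,000,000,000,000 = 167.76 PB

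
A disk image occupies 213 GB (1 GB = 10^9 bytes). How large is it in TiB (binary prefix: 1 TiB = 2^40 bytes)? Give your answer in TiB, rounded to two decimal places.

0.19 TiB

213 GB × 1,000,000,000 bytes/GB = 213,000,000,000 bytes
1 TiB = 2^40 bytes = 1,099,511,627,776 bytes
213,000,000,000 / 1,099,511,627,776 = 0.19 TiB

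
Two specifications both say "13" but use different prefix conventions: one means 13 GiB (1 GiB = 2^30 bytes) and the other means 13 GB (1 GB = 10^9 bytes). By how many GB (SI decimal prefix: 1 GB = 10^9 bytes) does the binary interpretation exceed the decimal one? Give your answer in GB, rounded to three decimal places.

0.959 GB

13 GiB = 13 × 1,073,741,824 = 13,958,643,712 bytes
13 GB = 13 × 1,000,000,000 = 13,000,000,000 bytes
difference = 958,643,712 bytes
958,643,712 / 1,000,000,000 = 0.959 GB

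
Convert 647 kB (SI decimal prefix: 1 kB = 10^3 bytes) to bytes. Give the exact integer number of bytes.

647,000 bytes

647 × 1,000 = 647,000 bytes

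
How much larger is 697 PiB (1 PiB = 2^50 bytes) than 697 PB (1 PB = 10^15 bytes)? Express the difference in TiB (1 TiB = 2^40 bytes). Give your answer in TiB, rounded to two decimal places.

79,810.19 TiB

697 PiB = 697 × 1,125,899,906,842,624 = 784,752,235,069,308,928 bytes
697 PB = 697 × 1,000,000,000,000,000 = 697,000,000,000,000,000 bytes
difference = 87,752,235,069,308,928 bytes
87,752,235,069,308,928 / 1,099,511,627,776 = 79,810.19 TiB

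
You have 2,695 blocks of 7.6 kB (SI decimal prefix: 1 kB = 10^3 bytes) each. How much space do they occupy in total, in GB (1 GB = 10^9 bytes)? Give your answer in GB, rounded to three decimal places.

0.020 GB

Total = 2,695 × 7.6 kB = 20,482 kB
= 20,482 × 1,000 bytes = 20,482,000 bytes
1 GB = 1,000,000,000 bytes
20,482,000 / 1,000,000,000 = 0.020 GB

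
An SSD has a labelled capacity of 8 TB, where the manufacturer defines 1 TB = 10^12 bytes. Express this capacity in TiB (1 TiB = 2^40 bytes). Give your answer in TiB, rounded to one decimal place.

7.3 TiB

8 TB = 8 × 10^12 bytes = 8,000,000,000,000 bytes
1 TiB = 1,099,511,627,776 bytes
8,000,000,000,000 / 1,099,511,627,776 = 7.3 TiB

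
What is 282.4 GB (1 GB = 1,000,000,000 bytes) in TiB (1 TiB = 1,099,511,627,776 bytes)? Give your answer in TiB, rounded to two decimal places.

0.26 TiB

282.4 GB × 1,000,000,000 bytes/GB = 282,400,000,000 bytes
1 TiB = 2^40 bytes = 1,099,511,627,776 bytes
282,400,000,000 / 1,099,511,627,776 = 0.26 TiB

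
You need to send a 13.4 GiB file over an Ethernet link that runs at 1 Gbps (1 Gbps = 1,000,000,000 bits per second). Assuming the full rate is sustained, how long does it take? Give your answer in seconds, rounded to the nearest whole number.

13.4 GiB = 14,388,140,441.6 bytes = 115,105,123,532.8 bits
1 Gbps = 1,000,000,000 bits/s
time = 115,105,123,532.8 / 1,000,000,000 = 115 s

115 seconds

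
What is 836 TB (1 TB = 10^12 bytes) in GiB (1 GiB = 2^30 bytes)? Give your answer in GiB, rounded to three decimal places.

778,585.672 GiB

836 TB = 836 × 10^12 bytes = 836,000,000,000,000 bytes
1 GiB = 1,073,741,824 bytes
836,000,000,000,000 / 1,073,741,824 = 778,585.672 GiB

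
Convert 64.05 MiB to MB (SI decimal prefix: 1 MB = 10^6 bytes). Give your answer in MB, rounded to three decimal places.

64.05 MiB = 64.05 × 2^20 bytes = 67,161,292.8 bytes
1 MB = 1,000,000 bytes
67,161,292.8 / 1,000,000 = 67.161 MB

67.161 MB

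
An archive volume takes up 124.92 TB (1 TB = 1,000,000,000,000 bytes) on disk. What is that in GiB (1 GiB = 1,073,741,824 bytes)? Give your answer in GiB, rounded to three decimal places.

116,340.816 GiB

124.92 TB = 124.92 × 10^12 bytes = 124,920,000,000,000 bytes
1 GiB = 2^30 bytes = 1,073,741,824 bytes
124,920,000,000,000 / 1,073,741,824 = 116,340.816 GiB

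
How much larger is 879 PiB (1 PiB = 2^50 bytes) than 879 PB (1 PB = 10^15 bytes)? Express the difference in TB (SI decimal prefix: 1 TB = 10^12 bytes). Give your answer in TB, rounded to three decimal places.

110,666.018 TB

879 PiB = 879 × 1,125,899,906,842,624 = 989,666,018,114,666,496 bytes
879 PB = 879 × 1,000,000,000,000,000 = 879,000,000,000,000,000 bytes
difference = 110,666,018,114,666,496 bytes
110,666,018,114,666,496 / 1,000,000,000,000 = 110,666.018 TB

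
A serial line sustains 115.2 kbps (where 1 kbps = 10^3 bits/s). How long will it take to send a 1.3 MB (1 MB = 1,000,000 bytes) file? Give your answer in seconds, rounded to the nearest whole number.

90 seconds

1.3 MB = 1,300,000 bytes = 10,400,000 bits
115.2 kbps = 115,200 bits/s
time = 10,400,000 / 115,200 = 90 s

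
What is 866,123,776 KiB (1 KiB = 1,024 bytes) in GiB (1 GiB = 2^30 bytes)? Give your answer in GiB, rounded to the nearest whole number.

866,123,776 KiB = 866,123,776 × 2^10 bytes = 886,910,746,624 bytes
1 GiB = 2^30 bytes = 1,073,741,824 bytes
886,910,746,624 / 1,073,741,824 = 826 GiB

826 GiB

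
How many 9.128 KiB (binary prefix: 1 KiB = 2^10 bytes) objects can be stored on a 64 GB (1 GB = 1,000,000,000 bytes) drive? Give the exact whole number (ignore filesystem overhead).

6,847,063

Capacity: 64 GB = 64,000,000,000 bytes
Per item: 9.128 KiB = 9,347.072 bytes
⌊64,000,000,000 / 9,347.072⌋ = 6,847,063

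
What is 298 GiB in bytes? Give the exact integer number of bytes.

319,975,063,552 bytes

298 × 1,073,741,824 = 319,975,063,552 bytes  (1 GiB = 2^30 bytes)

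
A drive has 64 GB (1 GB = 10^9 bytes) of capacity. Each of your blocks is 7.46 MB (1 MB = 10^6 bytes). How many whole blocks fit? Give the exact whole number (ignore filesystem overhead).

Capacity: 64 GB = 64,000,000,000 bytes
Per item: 7.46 MB = 7,460,000 bytes
⌊64,000,000,000 / 7,460,000⌋ = 8,579

8,579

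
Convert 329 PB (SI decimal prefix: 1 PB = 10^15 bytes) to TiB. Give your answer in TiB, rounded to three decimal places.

329 PB × 1,000,000,000,000,000 bytes/PB = 329,000,000,000,000,000 bytes
1 TiB = 2^40 bytes = 1,099,511,627,776 bytes
329,000,000,000,000,000 / 1,099,511,627,776 = 299,223.757 TiB

299,223.757 TiB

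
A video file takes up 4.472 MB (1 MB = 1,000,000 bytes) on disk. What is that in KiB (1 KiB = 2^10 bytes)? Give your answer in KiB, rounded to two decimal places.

4.472 MB = 4.472 × 10^6 bytes = 4,472,000 bytes
1 KiB = 2^10 bytes = 1,024 bytes
4,472,000 / 1,024 = 4,367.19 KiB

4,367.19 KiB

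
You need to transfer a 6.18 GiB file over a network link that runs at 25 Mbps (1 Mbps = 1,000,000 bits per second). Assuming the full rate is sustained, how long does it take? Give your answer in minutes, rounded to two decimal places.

6.18 GiB = 6,635,724,472.32 bytes = 53,085,795,778.56 bits
25 Mbps = 25,000,000 bits/s
time = 53,085,795,778.56 / 25,000,000 = 2,123.432 s
2,123.432 s / 60 = 35.39 minutes

35.39 minutes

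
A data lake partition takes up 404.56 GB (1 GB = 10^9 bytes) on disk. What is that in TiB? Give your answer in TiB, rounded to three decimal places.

0.368 TiB

404.56 GB × 1,000,000,000 bytes/GB = 404,560,000,000 bytes
1 TiB = 2^40 bytes = 1,099,511,627,776 bytes
404,560,000,000 / 1,099,511,627,776 = 0.368 TiB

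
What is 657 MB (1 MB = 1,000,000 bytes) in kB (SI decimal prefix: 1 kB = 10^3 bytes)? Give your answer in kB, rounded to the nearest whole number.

657,000 kB

657 MB = 657 × 10^6 bytes = 657,000,000 bytes
1 kB = 10^3 bytes = 1,000 bytes
657,000,000 / 1,000 = 657,000 kB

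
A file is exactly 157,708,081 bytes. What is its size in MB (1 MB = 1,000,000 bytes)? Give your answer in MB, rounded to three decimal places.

157.708 MB

157,708,081 bytes given.
1 MB = 10^6 bytes = 1,000,000 bytes
157,708,081 / 1,000,000 = 157.708 MB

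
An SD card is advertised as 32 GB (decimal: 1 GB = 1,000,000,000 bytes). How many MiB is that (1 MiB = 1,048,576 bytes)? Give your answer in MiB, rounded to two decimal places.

32 GB = 32 × 10^9 bytes = 32,000,000,000 bytes
1 MiB = 1,048,576 bytes
32,000,000,000 / 1,048,576 = 30,517.58 MiB

30,517.58 MiB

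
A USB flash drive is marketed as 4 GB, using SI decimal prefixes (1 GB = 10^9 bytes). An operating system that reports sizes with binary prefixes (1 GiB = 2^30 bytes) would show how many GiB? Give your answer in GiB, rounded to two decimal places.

3.73 GiB

4 GB = 4 × 10^9 bytes = 4,000,000,000 bytes
1 GiB = 2^30 bytes = 1,073,741,824 bytes
4,000,000,000 / 1,073,741,824 = 3.73 GiB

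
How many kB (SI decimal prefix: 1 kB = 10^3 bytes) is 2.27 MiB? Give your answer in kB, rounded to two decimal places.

2.27 MiB = 2.27 × 2^20 bytes = 2,380,267.52 bytes
1 kB = 1,000 bytes
2,380,267.52 / 1,000 = 2,380.27 kB

2,380.27 kB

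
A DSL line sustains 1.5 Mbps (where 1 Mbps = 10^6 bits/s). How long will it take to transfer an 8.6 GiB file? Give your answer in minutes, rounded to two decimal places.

8.6 GiB = 9,234,179,686.4 bytes = 73,873,437,491.2 bits
1.5 Mbps = 1,500,000 bits/s
time = 73,873,437,491.2 / 1,500,000 = 49,248.958 s
49,248.958 s / 60 = 820.82 minutes

820.82 minutes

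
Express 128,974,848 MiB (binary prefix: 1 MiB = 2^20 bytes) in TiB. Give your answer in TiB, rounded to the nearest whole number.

123 TiB

128,974,848 MiB × 1,048,576 bytes/MiB = 135,239,930,216,448 bytes
1 TiB = 1,099,511,627,776 bytes
135,239,930,216,448 / 1,099,511,627,776 = 123 TiB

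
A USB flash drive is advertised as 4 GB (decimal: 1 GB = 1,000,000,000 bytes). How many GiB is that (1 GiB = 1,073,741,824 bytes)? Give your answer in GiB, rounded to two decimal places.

4 GB = 4 × 10^9 bytes = 4,000,000,000 bytes
1 GiB = 2^30 bytes = 1,073,741,824 bytes
4,000,000,000 / 1,073,741,824 = 3.73 GiB

3.73 GiB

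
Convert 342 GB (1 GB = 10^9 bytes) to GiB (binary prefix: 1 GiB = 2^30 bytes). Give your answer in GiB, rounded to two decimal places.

342 GB × 1,000,000,000 bytes/GB = 342,000,000,000 bytes
1 GiB = 2^30 bytes = 1,073,741,824 bytes
342,000,000,000 / 1,073,741,824 = 318.51 GiB

318.51 GiB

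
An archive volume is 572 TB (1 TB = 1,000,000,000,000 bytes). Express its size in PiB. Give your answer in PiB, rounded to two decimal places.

572 TB × 1,000,000,000,000 bytes/TB = 572,000,000,000,000 bytes
1 PiB = 1,125,899,906,842,624 bytes
572,000,000,000,000 / 1,125,899,906,842,624 = 0.51 PiB

0.51 PiB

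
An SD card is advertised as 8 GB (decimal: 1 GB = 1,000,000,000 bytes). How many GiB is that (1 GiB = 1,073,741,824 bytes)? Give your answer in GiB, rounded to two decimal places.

8 GB × 1,000,000,000 bytes/GB = 8,000,000,000 bytes
1 GiB = 1,073,741,824 bytes
8,000,000,000 / 1,073,741,824 = 7.45 GiB

7.45 GiB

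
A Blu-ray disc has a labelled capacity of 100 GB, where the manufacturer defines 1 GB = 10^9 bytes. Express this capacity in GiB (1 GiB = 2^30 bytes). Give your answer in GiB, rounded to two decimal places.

100 GB = 100 × 10^9 bytes = 100,000,000,000 bytes
1 GiB = 2^30 bytes = 1,073,741,824 bytes
100,000,000,000 / 1,073,741,824 = 93.13 GiB

93.13 GiB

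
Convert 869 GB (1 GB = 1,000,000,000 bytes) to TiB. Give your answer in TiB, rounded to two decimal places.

869 GB = 869 × 10^9 bytes = 869,000,000,000 bytes
1 TiB = 2^40 bytes = 1,099,511,627,776 bytes
869,000,000,000 / 1,099,511,627,776 = 0.79 TiB

0.79 TiB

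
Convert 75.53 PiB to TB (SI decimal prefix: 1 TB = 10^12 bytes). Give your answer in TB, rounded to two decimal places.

75.53 PiB = 75.53 × 2^50 bytes = 85,039,219,963,823,390.72 bytes
1 TB = 1,000,000,000,000 bytes
85,039,219,963,823,390.72 / 1,000,000,000,000 = 85,039.22 TB

85,039.22 TB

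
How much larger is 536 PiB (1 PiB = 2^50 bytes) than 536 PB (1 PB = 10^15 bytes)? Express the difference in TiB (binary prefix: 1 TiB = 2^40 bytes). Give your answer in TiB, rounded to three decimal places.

536 PiB = 536 × 1,125,899,906,842,624 = 603,482,350,067,646,464 bytes
536 PB = 536 × 1,000,000,000,000,000 = 536,000,000,000,000,000 bytes
difference = 67,482,350,067,646,464 bytes
67,482,350,067,646,464 / 1,099,511,627,776 = 61,374.840 TiB

61,374.840 TiB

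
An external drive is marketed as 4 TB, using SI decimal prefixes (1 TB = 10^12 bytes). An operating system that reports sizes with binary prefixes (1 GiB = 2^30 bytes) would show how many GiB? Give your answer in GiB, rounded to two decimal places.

3,725.29 GiB

4 TB × 1,000,000,000,000 bytes/TB = 4,000,000,000,000 bytes
1 GiB = 1,073,741,824 bytes
4,000,000,000,000 / 1,073,741,824 = 3,725.29 GiB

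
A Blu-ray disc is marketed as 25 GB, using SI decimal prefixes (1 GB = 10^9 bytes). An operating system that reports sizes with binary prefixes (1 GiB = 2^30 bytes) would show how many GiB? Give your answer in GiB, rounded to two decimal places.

25 GB × 1,000,000,000 bytes/GB = 25,000,000,000 bytes
1 GiB = 2^30 bytes = 1,073,741,824 bytes
25,000,000,000 / 1,073,741,824 = 23.28 GiB

23.28 GiB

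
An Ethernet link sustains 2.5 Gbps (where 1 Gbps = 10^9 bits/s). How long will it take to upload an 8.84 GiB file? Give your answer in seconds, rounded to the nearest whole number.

30 seconds

8.84 GiB = 9,491,877,724.16 bytes = 75,935,021,793.28 bits
2.5 Gbps = 2,500,000,000 bits/s
time = 75,935,021,793.28 / 2,500,000,000 = 30 s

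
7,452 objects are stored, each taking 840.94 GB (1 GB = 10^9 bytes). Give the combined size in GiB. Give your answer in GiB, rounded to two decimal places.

5,836,305.10 GiB

Total = 7,452 × 840.94 GB = 6266684.88 GB
= 6266684.88 × 1,000,000,000 bytes = 6,266,684,880,000,000 bytes
1 GiB = 1,073,741,824 bytes
6,266,684,880,000,000 / 1,073,741,824 = 5,836,305.10 GiB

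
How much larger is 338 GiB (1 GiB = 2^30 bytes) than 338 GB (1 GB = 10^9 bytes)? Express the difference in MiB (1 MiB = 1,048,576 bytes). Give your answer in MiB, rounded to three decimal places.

23,770.081 MiB

338 GiB = 338 × 1,073,741,824 = 362,924,736,512 bytes
338 GB = 338 × 1,000,000,000 = 338,000,000,000 bytes
difference = 24,924,736,512 bytes
24,924,736,512 / 1,048,576 = 23,770.081 MiB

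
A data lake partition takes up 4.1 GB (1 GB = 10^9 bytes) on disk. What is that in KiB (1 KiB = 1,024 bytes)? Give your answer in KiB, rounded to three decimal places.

4.1 GB = 4.1 × 10^9 bytes = 4,100,000,000 bytes
1 KiB = 2^10 bytes = 1,024 bytes
4,100,000,000 / 1,024 = 4,003,906.250 KiB

4,003,906.250 KiB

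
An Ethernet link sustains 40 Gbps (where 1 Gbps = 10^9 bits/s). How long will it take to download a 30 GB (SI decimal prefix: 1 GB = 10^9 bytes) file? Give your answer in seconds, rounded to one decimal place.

6.0 seconds

30 GB = 30,000,000,000 bytes = 240,000,000,000 bits
40 Gbps = 40,000,000,000 bits/s
time = 240,000,000,000 / 40,000,000,000 = 6.0 s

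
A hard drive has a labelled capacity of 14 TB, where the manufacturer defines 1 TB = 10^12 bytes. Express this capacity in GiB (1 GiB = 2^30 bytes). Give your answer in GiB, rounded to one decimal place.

14 TB × 1,000,000,000,000 bytes/TB = 14,000,000,000,000 bytes
1 GiB = 1,073,741,824 bytes
14,000,000,000,000 / 1,073,741,824 = 13,038.5 GiB

13,038.5 GiB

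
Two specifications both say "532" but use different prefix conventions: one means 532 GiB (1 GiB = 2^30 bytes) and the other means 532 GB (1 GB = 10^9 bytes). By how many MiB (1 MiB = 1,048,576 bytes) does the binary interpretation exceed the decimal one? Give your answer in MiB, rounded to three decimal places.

532 GiB = 532 × 1,073,741,824 = 571,230,650,368 bytes
532 GB = 532 × 1,000,000,000 = 532,000,000,000 bytes
difference = 39,230,650,368 bytes
39,230,650,368 / 1,048,576 = 37,413.264 MiB

37,413.264 MiB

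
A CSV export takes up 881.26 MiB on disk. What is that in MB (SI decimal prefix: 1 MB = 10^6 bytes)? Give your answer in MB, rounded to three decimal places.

924.068 MB

881.26 MiB = 881.26 × 2^20 bytes = 924,068,085.76 bytes
1 MB = 10^6 bytes = 1,000,000 bytes
924,068,085.76 / 1,000,000 = 924.068 MB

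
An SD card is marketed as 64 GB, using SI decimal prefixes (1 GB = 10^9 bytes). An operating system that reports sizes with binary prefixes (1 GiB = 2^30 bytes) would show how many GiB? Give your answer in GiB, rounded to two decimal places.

64 GB × 1,000,000,000 bytes/GB = 64,000,000,000 bytes
1 GiB = 1,073,741,824 bytes
64,000,000,000 / 1,073,741,824 = 59.60 GiB

59.60 GiB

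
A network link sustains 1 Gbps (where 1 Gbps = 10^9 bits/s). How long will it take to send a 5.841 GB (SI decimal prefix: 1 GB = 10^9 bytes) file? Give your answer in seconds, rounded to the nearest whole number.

5.841 GB = 5,841,000,000 bytes = 46,728,000,000 bits
1 Gbps = 1,000,000,000 bits/s
time = 46,728,000,000 / 1,000,000,000 = 47 s

47 seconds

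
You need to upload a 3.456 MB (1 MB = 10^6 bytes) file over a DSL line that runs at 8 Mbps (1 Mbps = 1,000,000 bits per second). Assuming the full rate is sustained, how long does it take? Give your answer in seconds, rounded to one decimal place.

3.456 MB = 3,456,000 bytes = 27,648,000 bits
8 Mbps = 8,000,000 bits/s
time = 27,648,000 / 8,000,000 = 3.5 s

3.5 seconds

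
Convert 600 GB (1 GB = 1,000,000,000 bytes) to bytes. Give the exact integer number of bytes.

600 × 1,000,000,000 = 600,000,000,000 bytes  (1 GB = 10^9 bytes)

600,000,000,000 bytes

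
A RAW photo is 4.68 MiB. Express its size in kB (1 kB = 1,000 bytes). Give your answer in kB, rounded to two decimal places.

4.68 MiB × 1,048,576 bytes/MiB = 4,907,335.68 bytes
1 kB = 10^3 bytes = 1,000 bytes
4,907,335.68 / 1,000 = 4,907.34 kB

4,907.34 kB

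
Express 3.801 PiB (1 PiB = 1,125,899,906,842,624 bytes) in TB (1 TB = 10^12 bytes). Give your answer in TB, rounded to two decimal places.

3.801 PiB × 1,125,899,906,842,624 bytes/PiB = 4,279,545,545,908,813.824 bytes
1 TB = 10^12 bytes = 1,000,000,000,000 bytes
4,279,545,545,908,813.824 / 1,000,000,000,000 = 4,279.55 TB

4,279.55 TB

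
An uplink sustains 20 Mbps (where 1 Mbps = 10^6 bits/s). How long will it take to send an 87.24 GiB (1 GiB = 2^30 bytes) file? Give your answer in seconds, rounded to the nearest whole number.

87.24 GiB = 93,673,236,725.76 bytes = 749,385,893,806.08 bits
20 Mbps = 20,000,000 bits/s
time = 749,385,893,806.08 / 20,000,000 = 37,469 s

37,469 seconds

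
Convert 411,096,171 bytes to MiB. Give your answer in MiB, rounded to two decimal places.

411,096,171 bytes given.
1 MiB = 1,048,576 bytes
411,096,171 / 1,048,576 = 392.05 MiB

392.05 MiB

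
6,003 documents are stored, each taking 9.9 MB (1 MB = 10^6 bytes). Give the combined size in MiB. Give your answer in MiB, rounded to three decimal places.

Total = 6,003 × 9.9 MB = 59429.7 MB
= 59429.7 × 1,000,000 bytes = 59,429,700,000 bytes
1 MiB = 1,048,576 bytes
59,429,700,000 / 1,048,576 = 56,676.579 MiB

56,676.579 MiB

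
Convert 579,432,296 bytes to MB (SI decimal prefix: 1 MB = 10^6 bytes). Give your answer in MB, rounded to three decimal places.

579,432,296 bytes given.
1 MB = 1,000,000 bytes
579,432,296 / 1,000,000 = 579.432 MB

579.432 MB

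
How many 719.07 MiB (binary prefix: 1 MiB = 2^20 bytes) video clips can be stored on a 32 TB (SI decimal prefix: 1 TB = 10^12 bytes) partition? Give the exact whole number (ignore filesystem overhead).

Capacity: 32 TB = 32,000,000,000,000 bytes
Per item: 719.07 MiB = 753,999,544.32 bytes
⌊32,000,000,000,000 / 753,999,544.32⌋ = 42,440

42,440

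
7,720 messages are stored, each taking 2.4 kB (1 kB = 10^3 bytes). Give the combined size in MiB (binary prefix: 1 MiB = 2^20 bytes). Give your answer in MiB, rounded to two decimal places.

17.67 MiB

Total = 7,720 × 2.4 kB = 18,528 kB
= 18,528 × 1,000 bytes = 18,528,000 bytes
1 MiB = 1,048,576 bytes
18,528,000 / 1,048,576 = 17.67 MiB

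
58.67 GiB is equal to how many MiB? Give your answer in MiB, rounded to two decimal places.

58.67 GiB = 58.67 × 2^30 bytes = 62,996,432,814.08 bytes
1 MiB = 1,048,576 bytes
62,996,432,814.08 / 1,048,576 = 60,078.08 MiB

60,078.08 MiB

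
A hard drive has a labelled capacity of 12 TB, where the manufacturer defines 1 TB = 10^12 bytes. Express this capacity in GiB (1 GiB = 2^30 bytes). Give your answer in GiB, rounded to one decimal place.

12 TB = 12 × 10^12 bytes = 12,000,000,000,000 bytes
1 GiB = 1,073,741,824 bytes
12,000,000,000,000 / 1,073,741,824 = 11,175.9 GiB

11,175.9 GiB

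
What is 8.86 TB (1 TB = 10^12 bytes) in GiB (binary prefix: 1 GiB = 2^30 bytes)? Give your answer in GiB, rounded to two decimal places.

8,251.52 GiB

8.86 TB = 8.86 × 10^12 bytes = 8,860,000,000,000 bytes
1 GiB = 2^30 bytes = 1,073,741,824 bytes
8,860,000,000,000 / 1,073,741,824 = 8,251.52 GiB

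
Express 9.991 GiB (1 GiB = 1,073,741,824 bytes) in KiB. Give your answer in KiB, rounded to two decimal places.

9.991 GiB = 9.991 × 2^30 bytes = 10,727,754,563.584 bytes
1 KiB = 2^10 bytes = 1,024 bytes
10,727,754,563.584 / 1,024 = 10,476,322.82 KiB

10,476,322.82 KiB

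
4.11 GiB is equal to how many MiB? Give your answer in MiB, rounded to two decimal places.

4.11 GiB = 4.11 × 2^30 bytes = 4,413,078,896.64 bytes
1 MiB = 2^20 bytes = 1,048,576 bytes
4,413,078,896.64 / 1,048,576 = 4,208.64 MiB

4,208.64 MiB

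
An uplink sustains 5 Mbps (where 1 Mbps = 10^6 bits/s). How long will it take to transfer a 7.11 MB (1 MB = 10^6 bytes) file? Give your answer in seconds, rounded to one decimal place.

7.11 MB = 7,110,000 bytes = 56,880,000 bits
5 Mbps = 5,000,000 bits/s
time = 56,880,000 / 5,000,000 = 11.4 s

11.4 seconds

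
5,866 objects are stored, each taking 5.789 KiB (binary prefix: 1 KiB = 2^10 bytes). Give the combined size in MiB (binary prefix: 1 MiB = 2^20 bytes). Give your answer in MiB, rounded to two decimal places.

33.16 MiB

Total = 5,866 × 5.789 KiB = 33958.274 KiB
= 33958.274 × 1,024 bytes = 34,773,272.576 bytes
1 MiB = 1,048,576 bytes
34,773,272.576 / 1,048,576 = 33.16 MiB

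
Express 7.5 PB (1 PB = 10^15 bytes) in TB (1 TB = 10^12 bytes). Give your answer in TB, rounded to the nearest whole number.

7.5 PB = 7.5 × 10^15 bytes = 7,500,000,000,000,000 bytes
1 TB = 10^12 bytes = 1,000,000,000,000 bytes
7,500,000,000,000,000 / 1,000,000,000,000 = 7,500 TB

7,500 TB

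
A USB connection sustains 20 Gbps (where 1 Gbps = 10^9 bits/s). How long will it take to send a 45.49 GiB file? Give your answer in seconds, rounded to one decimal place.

19.5 seconds

45.49 GiB = 48,844,515,573.76 bytes = 390,756,124,590.08 bits
20 Gbps = 20,000,000,000 bits/s
time = 390,756,124,590.08 / 20,000,000,000 = 19.5 s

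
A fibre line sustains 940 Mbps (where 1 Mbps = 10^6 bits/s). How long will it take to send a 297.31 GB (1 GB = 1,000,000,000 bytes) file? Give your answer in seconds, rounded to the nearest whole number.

297.31 GB = 297,310,000,000 bytes = 2,378,480,000,000 bits
940 Mbps = 940,000,000 bits/s
time = 2,378,480,000,000 / 940,000,000 = 2,530 s

2,530 seconds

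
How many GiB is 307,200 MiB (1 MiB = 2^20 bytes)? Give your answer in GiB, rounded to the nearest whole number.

307,200 MiB × 1,048,576 bytes/MiB = 322,122,547,200 bytes
1 GiB = 2^30 bytes = 1,073,741,824 bytes
322,122,547,200 / 1,073,741,824 = 300 GiB

300 GiB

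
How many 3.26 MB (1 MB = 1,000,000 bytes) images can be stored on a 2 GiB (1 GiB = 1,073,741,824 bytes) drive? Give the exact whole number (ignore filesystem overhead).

Capacity: 2 GiB = 2,147,483,648 bytes
Per item: 3.26 MB = 3,260,000 bytes
⌊2,147,483,648 / 3,260,000⌋ = 658

658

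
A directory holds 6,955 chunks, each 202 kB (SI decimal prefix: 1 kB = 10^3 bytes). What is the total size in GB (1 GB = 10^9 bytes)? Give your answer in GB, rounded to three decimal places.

1.405 GB

Total = 6,955 × 202 kB = 1,404,910 kB
= 1,404,910 × 1,000 bytes = 1,404,910,000 bytes
1 GB = 1,000,000,000 bytes
1,404,910,000 / 1,000,000,000 = 1.405 GB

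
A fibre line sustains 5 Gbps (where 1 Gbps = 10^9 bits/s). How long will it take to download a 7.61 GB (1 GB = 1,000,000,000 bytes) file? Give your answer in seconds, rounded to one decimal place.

12.2 seconds

7.61 GB = 7,610,000,000 bytes = 60,880,000,000 bits
5 Gbps = 5,000,000,000 bits/s
time = 60,880,000,000 / 5,000,000,000 = 12.2 s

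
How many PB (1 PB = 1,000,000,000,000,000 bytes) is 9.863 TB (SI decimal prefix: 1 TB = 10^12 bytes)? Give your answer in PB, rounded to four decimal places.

0.0099 PB

9.863 TB = 9.863 × 10^12 bytes = 9,863,000,000,000 bytes
1 PB = 1,000,000,000,000,000 bytes
9,863,000,000,000 / 1,000,000,000,000,000 = 0.0099 PB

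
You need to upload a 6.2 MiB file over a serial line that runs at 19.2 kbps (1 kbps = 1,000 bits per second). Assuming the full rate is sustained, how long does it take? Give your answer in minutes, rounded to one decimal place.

6.2 MiB = 6,501,171.2 bytes = 52,009,369.6 bits
19.2 kbps = 19,200 bits/s
time = 52,009,369.6 / 19,200 = 2,708.82 s
2,708.82 s / 60 = 45.1 minutes

45.1 minutes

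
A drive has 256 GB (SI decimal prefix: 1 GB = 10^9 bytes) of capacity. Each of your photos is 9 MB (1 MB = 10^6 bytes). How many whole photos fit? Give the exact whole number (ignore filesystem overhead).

28,444

Capacity: 256 GB = 256,000,000,000 bytes
Per item: 9 MB = 9,000,000 bytes
⌊256,000,000,000 / 9,000,000⌋ = 28,444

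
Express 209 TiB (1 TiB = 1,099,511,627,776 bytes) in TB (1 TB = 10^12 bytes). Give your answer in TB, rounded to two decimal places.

229.80 TB

209 TiB = 209 × 2^40 bytes = 229,797,930,205,184 bytes
1 TB = 1,000,000,000,000 bytes
229,797,930,205,184 / 1,000,000,000,000 = 229.80 TB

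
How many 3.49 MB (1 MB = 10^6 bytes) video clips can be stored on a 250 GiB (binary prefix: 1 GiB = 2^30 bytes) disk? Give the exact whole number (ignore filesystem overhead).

Capacity: 250 GiB = 268,435,456,000 bytes
Per item: 3.49 MB = 3,490,000 bytes
⌊268,435,456,000 / 3,490,000⌋ = 76,915

76,915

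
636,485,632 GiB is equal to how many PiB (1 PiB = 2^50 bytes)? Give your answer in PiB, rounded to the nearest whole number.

636,485,632 GiB × 1,073,741,824 bytes/GiB = 683,421,243,453,472,768 bytes
1 PiB = 2^50 bytes = 1,125,899,906,842,624 bytes
683,421,243,453,472,768 / 1,125,899,906,842,624 = 607 PiB

607 PiB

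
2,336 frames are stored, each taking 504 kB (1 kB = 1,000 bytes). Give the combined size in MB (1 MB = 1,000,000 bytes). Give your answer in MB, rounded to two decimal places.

1,177.34 MB

Total = 2,336 × 504 kB = 1,177,344 kB
= 1,177,344 × 1,000 bytes = 1,177,344,000 bytes
1 MB = 1,000,000 bytes
1,177,344,000 / 1,000,000 = 1,177.34 MB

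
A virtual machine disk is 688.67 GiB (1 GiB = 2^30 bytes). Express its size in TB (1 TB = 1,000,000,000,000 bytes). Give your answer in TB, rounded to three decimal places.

0.739 TB

688.67 GiB = 688.67 × 2^30 bytes = 739,453,781,934.08 bytes
1 TB = 10^12 bytes = 1,000,000,000,000 bytes
739,453,781,934.08 / 1,000,000,000,000 = 0.739 TB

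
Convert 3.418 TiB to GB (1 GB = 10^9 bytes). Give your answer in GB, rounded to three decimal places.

3.418 TiB × 1,099,511,627,776 bytes/TiB = 3,758,130,743,738.368 bytes
1 GB = 10^9 bytes = 1,000,000,000 bytes
3,758,130,743,738.368 / 1,000,000,000 = 3,758.131 GB

3,758.131 GB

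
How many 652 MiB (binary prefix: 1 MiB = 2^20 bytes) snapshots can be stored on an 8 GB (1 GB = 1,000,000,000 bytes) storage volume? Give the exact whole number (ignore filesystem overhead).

11

Capacity: 8 GB = 8,000,000,000 bytes
Per item: 652 MiB = 683,671,552 bytes
⌊8,000,000,000 / 683,671,552⌋ = 11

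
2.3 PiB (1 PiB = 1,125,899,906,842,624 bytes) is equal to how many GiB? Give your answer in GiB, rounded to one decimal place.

2.3 PiB × 1,125,899,906,842,624 bytes/PiB = 2,589,569,785,738,035.2 bytes
1 GiB = 2^30 bytes = 1,073,741,824 bytes
2,589,569,785,738,035.2 / 1,073,741,824 = 2,411,724.8 GiB

2,411,724.8 GiB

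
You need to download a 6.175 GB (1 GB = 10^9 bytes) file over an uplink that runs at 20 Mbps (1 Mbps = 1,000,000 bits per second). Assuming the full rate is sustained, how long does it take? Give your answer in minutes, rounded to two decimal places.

41.17 minutes

6.175 GB = 6,175,000,000 bytes = 49,400,000,000 bits
20 Mbps = 20,000,000 bits/s
time = 49,400,000,000 / 20,000,000 = 2,470.000 s
2,470.000 s / 60 = 41.17 minutes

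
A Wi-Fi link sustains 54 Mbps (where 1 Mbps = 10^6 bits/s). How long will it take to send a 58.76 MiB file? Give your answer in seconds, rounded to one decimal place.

58.76 MiB = 61,614,325.76 bytes = 492,914,606.08 bits
54 Mbps = 54,000,000 bits/s
time = 492,914,606.08 / 54,000,000 = 9.1 s

9.1 seconds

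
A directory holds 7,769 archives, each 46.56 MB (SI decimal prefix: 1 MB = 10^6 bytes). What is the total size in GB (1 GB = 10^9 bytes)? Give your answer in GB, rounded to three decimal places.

Total = 7,769 × 46.56 MB = 361724.64 MB
= 361724.64 × 1,000,000 bytes = 361,724,640,000 bytes
1 GB = 1,000,000,000 bytes
361,724,640,000 / 1,000,000,000 = 361.725 GB

361.725 GB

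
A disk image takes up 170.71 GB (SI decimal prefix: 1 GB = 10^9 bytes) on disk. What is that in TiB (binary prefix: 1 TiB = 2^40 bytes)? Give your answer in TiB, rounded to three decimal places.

170.71 GB × 1,000,000,000 bytes/GB = 170,710,000,000 bytes
1 TiB = 2^40 bytes = 1,099,511,627,776 bytes
170,710,000,000 / 1,099,511,627,776 = 0.155 TiB

0.155 TiB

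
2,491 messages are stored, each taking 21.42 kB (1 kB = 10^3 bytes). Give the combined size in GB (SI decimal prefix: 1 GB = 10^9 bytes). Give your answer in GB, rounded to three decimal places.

0.053 GB

Total = 2,491 × 21.42 kB = 53357.22 kB
= 53357.22 × 1,000 bytes = 53,357,220 bytes
1 GB = 1,000,000,000 bytes
53,357,220 / 1,000,000,000 = 0.053 GB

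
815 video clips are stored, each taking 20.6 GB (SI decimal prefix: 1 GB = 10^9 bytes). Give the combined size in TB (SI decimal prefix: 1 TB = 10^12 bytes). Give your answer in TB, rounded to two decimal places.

Total = 815 × 20.6 GB = 16,789 GB
= 16,789 × 1,000,000,000 bytes = 16,789,000,000,000 bytes
1 TB = 1,000,000,000,000 bytes
16,789,000,000,000 / 1,000,000,000,000 = 16.79 TB

16.79 TB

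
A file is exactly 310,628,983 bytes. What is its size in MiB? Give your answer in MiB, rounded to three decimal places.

296.239 MiB

310,628,983 bytes given.
1 MiB = 2^20 bytes = 1,048,576 bytes
310,628,983 / 1,048,576 = 296.239 MiB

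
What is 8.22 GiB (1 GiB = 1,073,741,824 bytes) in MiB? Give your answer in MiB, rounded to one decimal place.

8,417.3 MiB

8.22 GiB × 1,073,741,824 bytes/GiB = 8,826,157,793.28 bytes
1 MiB = 2^20 bytes = 1,048,576 bytes
8,826,157,793.28 / 1,048,576 = 8,417.3 MiB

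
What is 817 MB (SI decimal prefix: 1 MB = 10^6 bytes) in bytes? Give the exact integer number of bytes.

817 × 1,000,000 = 817,000,000 bytes

817,000,000 bytes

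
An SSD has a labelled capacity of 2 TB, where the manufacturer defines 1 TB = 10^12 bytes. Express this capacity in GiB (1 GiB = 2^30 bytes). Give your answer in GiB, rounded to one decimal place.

1,862.6 GiB

2 TB = 2 × 10^12 bytes = 2,000,000,000,000 bytes
1 GiB = 1,073,741,824 bytes
2,000,000,000,000 / 1,073,741,824 = 1,862.6 GiB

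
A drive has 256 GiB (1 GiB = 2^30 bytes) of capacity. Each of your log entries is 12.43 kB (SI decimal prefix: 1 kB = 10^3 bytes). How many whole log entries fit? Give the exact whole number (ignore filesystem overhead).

Capacity: 256 GiB = 274,877,906,944 bytes
Per item: 12.43 kB = 12,430 bytes
⌊274,877,906,944 / 12,430⌋ = 22,114,071

22,114,071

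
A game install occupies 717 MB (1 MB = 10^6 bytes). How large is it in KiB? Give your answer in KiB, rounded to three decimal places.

717 MB × 1,000,000 bytes/MB = 717,000,000 bytes
1 KiB = 2^10 bytes = 1,024 bytes
717,000,000 / 1,024 = 700,195.313 KiB

700,195.313 KiB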